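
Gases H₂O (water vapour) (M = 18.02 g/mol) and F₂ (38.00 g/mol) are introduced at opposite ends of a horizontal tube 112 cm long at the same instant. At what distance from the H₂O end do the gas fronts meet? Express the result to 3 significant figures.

66.3 cm

Distances travelled in equal time are proportional to diffusion rates, so d_H₂O/d_F₂ = √(M_F₂/M_H₂O) = √(38.00/18.02) = 1.452.
With d_H₂O + d_F₂ = 112 cm, d_F₂ = 112/(1 + 1.452) = 45.67 cm.
d_H₂O = 112 − 45.67 = 66.3 cm.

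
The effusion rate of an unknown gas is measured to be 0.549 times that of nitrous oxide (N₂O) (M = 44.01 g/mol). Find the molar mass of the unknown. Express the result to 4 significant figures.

By Graham's law, rate_X/rate_N₂O = √(M_N₂O/M_X).
0.549 = √(44.01/M_X)
M_X = 44.01 / 0.549² = 44.01 / 0.3014 = 146.0 g/mol

146.0 g/mol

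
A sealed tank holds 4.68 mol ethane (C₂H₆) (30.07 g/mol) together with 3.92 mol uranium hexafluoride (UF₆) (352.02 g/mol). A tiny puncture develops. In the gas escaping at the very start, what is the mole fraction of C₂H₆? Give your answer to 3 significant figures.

0.803

Each component's effusion rate ∝ (its partial pressure)·(1/√M) ∝ n_i/√M_i.
Mole fraction of C₂H₆ in the effusate = (n_C₂H₆/√M_C₂H₆) / (n_C₂H₆/√M_C₂H₆ + n_UF₆/√M_UF₆)
= (4.68/√30.07) / (4.68/√30.07 + 3.92/√352.02) = 0.8535/(0.8535 + 0.2089) = 0.803.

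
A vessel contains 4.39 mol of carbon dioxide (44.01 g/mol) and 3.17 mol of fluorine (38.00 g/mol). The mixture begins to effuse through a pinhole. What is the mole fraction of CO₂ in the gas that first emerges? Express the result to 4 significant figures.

Each component's effusion rate ∝ (its partial pressure)·(1/√M) ∝ n_i/√M_i.
x_CO₂(eff) = (n_CO₂/√M_CO₂) / (n_CO₂/√M_CO₂ + n_F₂/√M_F₂)
= (4.39/√44.01) / (4.39/√44.01 + 3.17/√38.00) = 0.6617/(0.6617 + 0.5142) = 0.5627.

0.5627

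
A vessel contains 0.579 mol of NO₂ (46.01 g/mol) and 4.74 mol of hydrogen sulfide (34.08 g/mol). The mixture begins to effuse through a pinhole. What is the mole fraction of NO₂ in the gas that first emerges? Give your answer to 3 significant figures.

0.0951

Effusion rate of each component ∝ n_i/√M_i (partial pressure × 1/√M).
Mole fraction of NO₂ in the effusate = (n_NO₂/√M_NO₂) / (n_NO₂/√M_NO₂ + n_H₂S/√M_H₂S)
= (0.579/√46.01) / (0.579/√46.01 + 4.74/√34.08) = 0.08536/(0.08536 + 0.8119) = 0.0951.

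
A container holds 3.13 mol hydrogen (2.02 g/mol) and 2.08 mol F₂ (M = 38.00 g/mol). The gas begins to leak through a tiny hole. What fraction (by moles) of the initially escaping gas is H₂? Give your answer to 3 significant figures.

0.867

The effusion rate of species i is ∝ p_i/√M_i ∝ n_i/√M_i.
Mole fraction of H₂ in the effusate = (n_H₂/√M_H₂) / (n_H₂/√M_H₂ + n_F₂/√M_F₂)
= (3.13/√2.02) / (3.13/√2.02 + 2.08/√38.00) = 2.202/(2.202 + 0.3374) = 0.867.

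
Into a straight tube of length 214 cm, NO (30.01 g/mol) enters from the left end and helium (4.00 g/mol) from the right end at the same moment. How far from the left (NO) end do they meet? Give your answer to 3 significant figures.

The fronts meet when d_NO + d_He = L with d_NO/d_He = √(M_He/M_NO) (Graham's law). Here √(M_He/M_NO) = √(4.00/30.01) = 0.3651.
With d_NO + d_He = 214 cm, d_He = 214/(1 + 0.3651) = 156.8 cm.
d_NO = 214 − 156.8 = 57.2 cm.

57.2 cm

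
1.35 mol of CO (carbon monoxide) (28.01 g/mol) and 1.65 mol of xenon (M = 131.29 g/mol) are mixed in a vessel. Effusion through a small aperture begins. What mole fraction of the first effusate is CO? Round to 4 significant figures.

0.6392

Effusion rate of each component ∝ n_i/√M_i (partial pressure × 1/√M).
x_CO(eff) = (n_CO/√M_CO) / (n_CO/√M_CO + n_Xe/√M_Xe)
= (1.35/√28.01) / (1.35/√28.01 + 1.65/√131.29) = 0.2551/(0.2551 + 0.1440) = 0.6392.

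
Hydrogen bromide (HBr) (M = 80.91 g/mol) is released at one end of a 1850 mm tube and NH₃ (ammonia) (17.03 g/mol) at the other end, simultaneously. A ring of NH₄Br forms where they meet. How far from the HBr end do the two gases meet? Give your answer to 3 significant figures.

582 mm

The fronts meet when d_HBr + d_NH₃ = L with d_HBr/d_NH₃ = √(M_NH₃/M_HBr) (Graham's law). Here √(M_NH₃/M_HBr) = √(17.03/80.91) = 0.4588.
With d_HBr + d_NH₃ = 1850 mm, d_NH₃ = 1850/(1 + 0.4588) = 1268 mm.
d_HBr = 1850 − 1268 = 582 mm.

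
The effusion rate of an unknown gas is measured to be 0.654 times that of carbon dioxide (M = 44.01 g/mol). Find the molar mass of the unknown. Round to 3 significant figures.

By Graham's law, rate_X/rate_CO₂ = √(M_CO₂/M_X).
0.654 = √(44.01/M_X)
M_X = 44.01 / 0.654² = 44.01 / 0.4277 = 103 g/mol

103 g/mol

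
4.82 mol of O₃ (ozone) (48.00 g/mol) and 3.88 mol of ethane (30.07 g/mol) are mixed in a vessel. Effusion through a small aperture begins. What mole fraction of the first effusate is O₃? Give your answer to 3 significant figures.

Effusion rate of each component ∝ n_i/√M_i (partial pressure × 1/√M).
Mole fraction of O₃ in the effusate = (n_O₃/√M_O₃) / (n_O₃/√M_O₃ + n_C₂H₆/√M_C₂H₆)
= (4.82/√48.00) / (4.82/√48.00 + 3.88/√30.07) = 0.6957/(0.6957 + 0.7076) = 0.496.

0.496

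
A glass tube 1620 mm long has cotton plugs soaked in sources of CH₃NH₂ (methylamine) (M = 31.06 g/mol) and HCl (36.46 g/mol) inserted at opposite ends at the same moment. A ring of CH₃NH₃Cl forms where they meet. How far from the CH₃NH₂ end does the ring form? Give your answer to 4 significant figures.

842.4 mm

Distances travelled in equal time are proportional to diffusion rates, so d_CH₃NH₂/d_HCl = √(M_HCl/M_CH₃NH₂) = √(36.46/31.06) = 1.083.
With d_CH₃NH₂ + d_HCl = 1620 mm, d_HCl = 1620/(1 + 1.083) = 777.6 mm.
d_CH₃NH₂ = 1620 − 777.6 = 842.4 mm.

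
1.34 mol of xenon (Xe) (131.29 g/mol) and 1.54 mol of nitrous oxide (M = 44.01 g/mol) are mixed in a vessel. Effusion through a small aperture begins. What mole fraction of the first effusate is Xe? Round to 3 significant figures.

0.335

Rate_i ∝ x_i/√M_i (Graham's law weighted by mole fraction), so the effusate composition follows n_i/√M_i.
Mole fraction of Xe in the effusate = (n_Xe/√M_Xe) / (n_Xe/√M_Xe + n_N₂O/√M_N₂O)
= (1.34/√131.29) / (1.34/√131.29 + 1.54/√44.01) = 0.1169/(0.1169 + 0.2321) = 0.335.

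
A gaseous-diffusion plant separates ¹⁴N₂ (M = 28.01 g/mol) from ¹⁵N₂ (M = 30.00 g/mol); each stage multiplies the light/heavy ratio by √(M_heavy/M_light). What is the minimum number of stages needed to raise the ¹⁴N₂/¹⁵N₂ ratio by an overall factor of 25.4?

Per stage α = (30.00/28.01)^(1/2) = 1.07105^0.5, giving ln α = 0.03432.
Need α^N ≥ 25.4 ⇒ N ≥ ln(25.4) / ln α = 3.235 / 0.03432 = 94.26.
Minimum whole number of stages: N = 95.

95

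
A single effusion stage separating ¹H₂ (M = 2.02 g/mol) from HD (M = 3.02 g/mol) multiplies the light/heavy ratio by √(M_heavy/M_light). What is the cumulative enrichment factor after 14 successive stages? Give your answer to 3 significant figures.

16.7

Overall factor = α^14 with α = √(3.02/2.02), i.e. (3.02/2.02)^(14/2).
= 1.49505^7 = 16.7.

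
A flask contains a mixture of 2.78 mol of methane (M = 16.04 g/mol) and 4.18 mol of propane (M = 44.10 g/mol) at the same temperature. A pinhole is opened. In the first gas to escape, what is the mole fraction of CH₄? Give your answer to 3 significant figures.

Effusion rate of each component ∝ n_i/√M_i (partial pressure × 1/√M).
x_CH₄(eff) = (n_CH₄/√M_CH₄) / (n_CH₄/√M_CH₄ + n_C₃H₈/√M_C₃H₈)
= (2.78/√16.04) / (2.78/√16.04 + 4.18/√44.10) = 0.6941/(0.6941 + 0.6294) = 0.524.

0.524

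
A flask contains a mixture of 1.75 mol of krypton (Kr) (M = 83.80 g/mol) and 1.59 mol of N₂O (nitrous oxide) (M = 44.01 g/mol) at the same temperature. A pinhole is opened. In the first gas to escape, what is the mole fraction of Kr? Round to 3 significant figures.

The effusion rate of species i is ∝ p_i/√M_i ∝ n_i/√M_i.
x_Kr(eff) = (n_Kr/√M_Kr) / (n_Kr/√M_Kr + n_N₂O/√M_N₂O)
= (1.75/√83.80) / (1.75/√83.80 + 1.59/√44.01) = 0.1912/(0.1912 + 0.2397) = 0.444.

0.444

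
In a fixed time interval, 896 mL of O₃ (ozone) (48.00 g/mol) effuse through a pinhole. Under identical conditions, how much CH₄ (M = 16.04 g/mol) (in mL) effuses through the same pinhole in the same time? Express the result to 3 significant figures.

Using Graham's law: rate_CH₄/rate_O₃ = √(M_O₃/M_CH₄) = √(48.00/16.04) = √2.993 = 1.730.
So the volume for CH₄ is 896 × 1.730 = 1550 mL.

1550 mL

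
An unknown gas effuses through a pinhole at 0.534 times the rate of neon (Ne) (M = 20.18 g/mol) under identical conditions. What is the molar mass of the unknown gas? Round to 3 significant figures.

Since effusion rate ∝ 1/√M, rate_X/rate_Ne = √(M_Ne/M_X).
0.534 = √(20.18/M_X)
M_X = 20.18 / 0.534² = 20.18 / 0.2852 = 70.8 g/mol

70.8 g/mol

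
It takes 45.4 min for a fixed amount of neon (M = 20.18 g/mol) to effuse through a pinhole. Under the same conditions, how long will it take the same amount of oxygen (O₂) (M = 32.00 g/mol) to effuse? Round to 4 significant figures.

Since effusion rate ∝ 1/√M, t_O₂/t_Ne = √(M_O₂/M_Ne) = √(32.00/20.18) = √1.586 = 1.259.
So the time for O₂ is 45.4 × 1.259 = 57.17 min.

57.17 min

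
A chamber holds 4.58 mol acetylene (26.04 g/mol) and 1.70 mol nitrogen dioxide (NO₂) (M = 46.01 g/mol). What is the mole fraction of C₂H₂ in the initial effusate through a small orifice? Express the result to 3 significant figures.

0.782

Each component's effusion rate ∝ (its partial pressure)·(1/√M) ∝ n_i/√M_i.
Mole fraction of C₂H₂ in the effusate = (n_C₂H₂/√M_C₂H₂) / (n_C₂H₂/√M_C₂H₂ + n_NO₂/√M_NO₂)
= (4.58/√26.04) / (4.58/√26.04 + 1.70/√46.01) = 0.8975/(0.8975 + 0.2506) = 0.782.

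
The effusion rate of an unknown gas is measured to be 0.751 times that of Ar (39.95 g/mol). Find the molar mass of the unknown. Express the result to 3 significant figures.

70.8 g/mol

Since effusion rate ∝ 1/√M, rate_X/rate_Ar = √(M_Ar/M_X).
0.751 = √(39.95/M_X)
M_X = 39.95 / 0.751² = 39.95 / 0.5640 = 70.8 g/mol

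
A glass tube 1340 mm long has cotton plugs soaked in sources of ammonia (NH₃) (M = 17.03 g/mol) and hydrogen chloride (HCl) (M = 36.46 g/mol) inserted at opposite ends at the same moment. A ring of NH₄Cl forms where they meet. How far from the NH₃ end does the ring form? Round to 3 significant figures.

796 mm

Distances travelled in equal time are proportional to diffusion rates, so d_NH₃/d_HCl = √(M_HCl/M_NH₃) = √(36.46/17.03) = 1.463.
With d_NH₃ + d_HCl = 1340 mm, d_HCl = 1340/(1 + 1.463) = 544.0 mm.
d_NH₃ = 1340 − 544.0 = 796 mm.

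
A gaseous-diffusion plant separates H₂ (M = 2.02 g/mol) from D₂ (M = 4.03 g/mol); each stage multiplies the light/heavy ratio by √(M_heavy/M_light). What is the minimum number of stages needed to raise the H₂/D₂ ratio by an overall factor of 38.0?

With α = √(4.03/2.02) per stage, ln α = ½ ln(1.99505) = 0.3453.
Need α^N ≥ 38.0 ⇒ N ≥ ln(38.0) / ln α = 3.638 / 0.3453 = 10.53.
Rounding up, N = 11 stages.

11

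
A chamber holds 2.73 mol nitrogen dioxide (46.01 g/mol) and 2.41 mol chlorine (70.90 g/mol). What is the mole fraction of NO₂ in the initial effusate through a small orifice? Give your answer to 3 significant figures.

0.584

Effusion rate of each component ∝ n_i/√M_i (partial pressure × 1/√M).
Mole fraction of NO₂ in the effusate = (n_NO₂/√M_NO₂) / (n_NO₂/√M_NO₂ + n_Cl₂/√M_Cl₂)
= (2.73/√46.01) / (2.73/√46.01 + 2.41/√70.90) = 0.4025/(0.4025 + 0.2862) = 0.584.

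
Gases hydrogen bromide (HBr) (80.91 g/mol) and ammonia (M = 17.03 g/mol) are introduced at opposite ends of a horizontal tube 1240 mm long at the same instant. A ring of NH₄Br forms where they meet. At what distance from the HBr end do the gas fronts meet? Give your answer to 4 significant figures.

In equal time, each gas travels a distance ∝ its rate ∝ 1/√M, so d_HBr/d_NH₃ = √(M_NH₃/M_HBr) = √(17.03/80.91) = 0.4588.
With d_HBr + d_NH₃ = 1240 mm, d_NH₃ = 1240/(1 + 0.4588) = 850.0 mm.
d_HBr = 1240 − 850.0 = 390.0 mm.

390.0 mm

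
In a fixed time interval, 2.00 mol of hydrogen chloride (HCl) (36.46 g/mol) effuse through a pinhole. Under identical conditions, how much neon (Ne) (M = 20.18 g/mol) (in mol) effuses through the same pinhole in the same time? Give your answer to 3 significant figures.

2.69 mol

Using Graham's law: rate_Ne/rate_HCl = √(M_HCl/M_Ne) = √(36.46/20.18) = √1.807 = 1.344.
So the amount for Ne is 2.00 × 1.344 = 2.69 mol.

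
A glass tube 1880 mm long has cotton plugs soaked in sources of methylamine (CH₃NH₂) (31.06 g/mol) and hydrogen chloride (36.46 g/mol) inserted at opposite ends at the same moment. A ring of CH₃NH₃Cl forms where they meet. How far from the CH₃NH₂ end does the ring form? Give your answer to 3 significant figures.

Distances travelled in equal time are proportional to diffusion rates, so d_CH₃NH₂/d_HCl = √(M_HCl/M_CH₃NH₂) = √(36.46/31.06) = 1.083.
With d_CH₃NH₂ + d_HCl = 1880 mm, d_HCl = 1880/(1 + 1.083) = 902.4 mm.
d_CH₃NH₂ = 1880 − 902.4 = 978 mm.

978 mm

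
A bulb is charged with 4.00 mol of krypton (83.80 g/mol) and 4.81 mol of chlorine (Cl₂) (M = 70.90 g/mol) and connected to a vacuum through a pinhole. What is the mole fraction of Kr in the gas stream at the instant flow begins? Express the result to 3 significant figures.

The effusion rate of species i is ∝ p_i/√M_i ∝ n_i/√M_i.
x_Kr(eff) = (n_Kr/√M_Kr) / (n_Kr/√M_Kr + n_Cl₂/√M_Cl₂)
= (4.00/√83.80) / (4.00/√83.80 + 4.81/√70.90) = 0.4370/(0.4370 + 0.5712) = 0.433.

0.433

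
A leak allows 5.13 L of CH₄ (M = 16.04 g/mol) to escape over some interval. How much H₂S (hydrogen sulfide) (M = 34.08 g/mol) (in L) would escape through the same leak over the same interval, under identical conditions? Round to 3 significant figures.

Using Graham's law: rate_H₂S/rate_CH₄ = √(M_CH₄/M_H₂S) = √(16.04/34.08) = √0.4707 = 0.6860.
So the volume for H₂S is 5.13 × 0.6860 = 3.52 L.

3.52 L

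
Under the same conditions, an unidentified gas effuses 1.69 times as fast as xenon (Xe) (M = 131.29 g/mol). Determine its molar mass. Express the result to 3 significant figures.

46.0 g/mol

By Graham's law, rate_X/rate_Xe = √(M_Xe/M_X).
1.69 = √(131.29/M_X)
M_X = 131.29 / 1.69² = 131.29 / 2.856 = 46.0 g/mol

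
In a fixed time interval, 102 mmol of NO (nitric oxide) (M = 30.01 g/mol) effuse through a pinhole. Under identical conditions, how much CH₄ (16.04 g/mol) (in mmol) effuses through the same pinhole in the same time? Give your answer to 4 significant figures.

139.5 mmol

Using Graham's law: rate_CH₄/rate_NO = √(M_NO/M_CH₄) = √(30.01/16.04) = √1.871 = 1.368.
So the amount for CH₄ is 102 × 1.368 = 139.5 mmol.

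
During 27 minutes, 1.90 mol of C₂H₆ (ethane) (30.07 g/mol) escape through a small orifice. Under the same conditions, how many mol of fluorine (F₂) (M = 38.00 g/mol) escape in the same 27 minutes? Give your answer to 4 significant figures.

1.690 mol

By Graham's law, rate_F₂/rate_C₂H₆ = √(M_C₂H₆/M_F₂) = √(30.07/38.00) = √0.7913 = 0.8896.
So the amount for F₂ is 1.90 × 0.8896 = 1.690 mol.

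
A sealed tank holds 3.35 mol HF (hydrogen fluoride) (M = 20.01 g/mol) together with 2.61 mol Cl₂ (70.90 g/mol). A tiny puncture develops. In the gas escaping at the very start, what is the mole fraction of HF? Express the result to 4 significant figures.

0.7073

Rate_i ∝ x_i/√M_i (Graham's law weighted by mole fraction), so the effusate composition follows n_i/√M_i.
x_HF(eff) = (n_HF/√M_HF) / (n_HF/√M_HF + n_Cl₂/√M_Cl₂)
= (3.35/√20.01) / (3.35/√20.01 + 2.61/√70.90) = 0.7489/(0.7489 + 0.3100) = 0.7073.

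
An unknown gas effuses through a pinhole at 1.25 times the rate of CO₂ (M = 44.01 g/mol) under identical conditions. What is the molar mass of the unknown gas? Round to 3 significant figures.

Since effusion rate ∝ 1/√M, rate_X/rate_CO₂ = √(M_CO₂/M_X).
1.25 = √(44.01/M_X)
M_X = 44.01 / 1.25² = 44.01 / 1.562 = 28.2 g/mol

28.2 g/mol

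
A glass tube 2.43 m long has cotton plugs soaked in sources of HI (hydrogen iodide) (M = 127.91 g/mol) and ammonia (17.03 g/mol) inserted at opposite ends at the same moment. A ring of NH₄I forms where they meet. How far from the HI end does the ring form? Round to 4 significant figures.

The fronts meet when d_HI + d_NH₃ = L with d_HI/d_NH₃ = √(M_NH₃/M_HI) (Graham's law). Here √(M_NH₃/M_HI) = √(17.03/127.91) = 0.3649.
With d_HI + d_NH₃ = 2.43 m, d_NH₃ = 2.43/(1 + 0.3649) = 1.780 m.
d_HI = 2.43 − 1.780 = 0.6496 m.

0.6496 m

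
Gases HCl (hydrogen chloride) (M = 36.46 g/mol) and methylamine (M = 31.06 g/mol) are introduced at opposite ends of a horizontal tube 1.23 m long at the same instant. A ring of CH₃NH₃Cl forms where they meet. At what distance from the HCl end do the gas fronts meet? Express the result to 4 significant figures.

Graham's law gives d_HCl/d_CH₃NH₂ = rate_HCl/rate_CH₃NH₂ = √(M_CH₃NH₂/M_HCl) = √(31.06/36.46) = 0.9230.
With d_HCl + d_CH₃NH₂ = 1.23 m, d_CH₃NH₂ = 1.23/(1 + 0.9230) = 0.6396 m.
d_HCl = 1.23 − 0.6396 = 0.5904 m.

0.5904 m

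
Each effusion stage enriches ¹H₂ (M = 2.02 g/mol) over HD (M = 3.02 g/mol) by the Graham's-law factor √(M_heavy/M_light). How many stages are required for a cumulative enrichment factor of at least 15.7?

Single-stage factor α = √(3.02/2.02), so ln α = ½ ln(1.49505) = 0.2011.
Need α^N ≥ 15.7 ⇒ N ≥ ln(15.7) / ln α = 2.754 / 0.2011 = 13.69.
So at least 14 stages are needed.

14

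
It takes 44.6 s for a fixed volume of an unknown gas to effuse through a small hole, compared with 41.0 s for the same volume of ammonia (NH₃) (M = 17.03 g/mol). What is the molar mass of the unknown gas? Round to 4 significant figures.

20.15 g/mol

Graham's law gives t_X/t_NH₃ = √(M_X/M_NH₃).
44.6/41.0 = 1.088 = √(M_X/17.03)
M_X = 17.03 × 1.088² = 17.03 × 1.183 = 20.15 g/mol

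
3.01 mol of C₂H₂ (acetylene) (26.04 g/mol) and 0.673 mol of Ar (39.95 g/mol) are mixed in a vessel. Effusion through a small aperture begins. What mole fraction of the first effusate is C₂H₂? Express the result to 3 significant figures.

0.847

Effusion rate of each component ∝ n_i/√M_i (partial pressure × 1/√M).
Mole fraction of C₂H₂ in the effusate = (n_C₂H₂/√M_C₂H₂) / (n_C₂H₂/√M_C₂H₂ + n_Ar/√M_Ar)
= (3.01/√26.04) / (3.01/√26.04 + 0.673/√39.95) = 0.5899/(0.5899 + 0.1065) = 0.847.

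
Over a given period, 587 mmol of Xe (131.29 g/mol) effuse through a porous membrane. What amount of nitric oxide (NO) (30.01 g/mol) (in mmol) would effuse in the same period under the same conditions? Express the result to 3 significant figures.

Graham's law gives rate_NO/rate_Xe = √(M_Xe/M_NO) = √(131.29/30.01) = √4.375 = 2.092.
So the amount for NO is 587 × 2.092 = 1230 mmol.

1230 mmol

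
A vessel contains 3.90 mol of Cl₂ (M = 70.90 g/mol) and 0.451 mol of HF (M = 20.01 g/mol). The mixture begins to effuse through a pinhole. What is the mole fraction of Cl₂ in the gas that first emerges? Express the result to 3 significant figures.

0.821

Rate_i ∝ x_i/√M_i (Graham's law weighted by mole fraction), so the effusate composition follows n_i/√M_i.
Mole fraction of Cl₂ in the effusate = (n_Cl₂/√M_Cl₂) / (n_Cl₂/√M_Cl₂ + n_HF/√M_HF)
= (3.90/√70.90) / (3.90/√70.90 + 0.451/√20.01) = 0.4632/(0.4632 + 0.1008) = 0.821.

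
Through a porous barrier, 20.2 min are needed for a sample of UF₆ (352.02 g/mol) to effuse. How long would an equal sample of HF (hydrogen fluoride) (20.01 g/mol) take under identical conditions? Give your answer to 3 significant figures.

4.82 min

By Graham's law, t_HF/t_UF₆ = √(M_HF/M_UF₆) = √(20.01/352.02) = √0.05684 = 0.2384.
So the time for HF is 20.2 × 0.2384 = 4.82 min.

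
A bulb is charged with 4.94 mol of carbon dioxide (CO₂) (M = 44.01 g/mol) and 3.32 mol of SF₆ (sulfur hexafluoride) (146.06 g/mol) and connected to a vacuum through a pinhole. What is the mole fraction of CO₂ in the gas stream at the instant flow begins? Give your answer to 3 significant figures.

0.731

The effusion rate of species i is ∝ p_i/√M_i ∝ n_i/√M_i.
So x_CO₂ in the escaping gas = (n_CO₂/√M_CO₂) / Σ(n_i/√M_i)
= (4.94/√44.01) / (4.94/√44.01 + 3.32/√146.06) = 0.7446/(0.7446 + 0.2747) = 0.731.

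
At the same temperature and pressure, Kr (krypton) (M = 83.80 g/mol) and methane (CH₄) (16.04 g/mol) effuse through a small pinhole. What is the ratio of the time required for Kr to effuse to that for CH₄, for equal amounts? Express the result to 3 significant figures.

2.29

From Graham's law, t_Kr/t_CH₄ = √(M_Kr/M_CH₄) = √(83.80/16.04) = √5.224 = 2.29.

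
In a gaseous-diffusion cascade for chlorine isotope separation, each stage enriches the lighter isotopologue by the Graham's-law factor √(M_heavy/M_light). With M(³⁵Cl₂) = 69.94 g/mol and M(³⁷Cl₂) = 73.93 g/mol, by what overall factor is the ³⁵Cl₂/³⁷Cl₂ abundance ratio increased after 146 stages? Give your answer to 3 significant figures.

After 146 stages the ratio has grown by (√(73.93/69.94))^146 = (73.93/69.94)^(146/2).
= 1.05705^73 = 57.4.

57.4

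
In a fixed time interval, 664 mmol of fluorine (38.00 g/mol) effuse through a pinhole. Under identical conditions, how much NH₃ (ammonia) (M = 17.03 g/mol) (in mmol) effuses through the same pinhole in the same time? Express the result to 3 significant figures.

Graham's law gives rate_NH₃/rate_F₂ = √(M_F₂/M_NH₃) = √(38.00/17.03) = √2.231 = 1.494.
So the amount for NH₃ is 664 × 1.494 = 992 mmol.

992 mmol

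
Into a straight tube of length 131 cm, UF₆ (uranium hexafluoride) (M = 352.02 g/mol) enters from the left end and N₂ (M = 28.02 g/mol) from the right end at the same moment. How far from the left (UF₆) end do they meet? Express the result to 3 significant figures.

Distances travelled in equal time are proportional to diffusion rates, so d_UF₆/d_N₂ = √(M_N₂/M_UF₆) = √(28.02/352.02) = 0.2821.
With d_UF₆ + d_N₂ = 131 cm, d_N₂ = 131/(1 + 0.2821) = 102.2 cm.
d_UF₆ = 131 − 102.2 = 28.8 cm.

28.8 cm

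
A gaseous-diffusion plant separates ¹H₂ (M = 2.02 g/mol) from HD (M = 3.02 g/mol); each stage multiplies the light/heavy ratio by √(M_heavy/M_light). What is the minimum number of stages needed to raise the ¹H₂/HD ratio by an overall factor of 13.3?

13

Per stage α = (3.02/2.02)^(1/2) = 1.49505^0.5, giving ln α = 0.2011.
Need α^N ≥ 13.3 ⇒ N ≥ ln(13.3) / ln α = 2.588 / 0.2011 = 12.87.
So at least 13 stages are needed.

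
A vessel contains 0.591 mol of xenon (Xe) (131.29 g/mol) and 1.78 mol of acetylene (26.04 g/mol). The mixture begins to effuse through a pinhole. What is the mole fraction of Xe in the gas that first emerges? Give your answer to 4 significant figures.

0.1288

Effusion rate of each component ∝ n_i/√M_i (partial pressure × 1/√M).
Mole fraction of Xe in the effusate = (n_Xe/√M_Xe) / (n_Xe/√M_Xe + n_C₂H₂/√M_C₂H₂)
= (0.591/√131.29) / (0.591/√131.29 + 1.78/√26.04) = 0.05158/(0.05158 + 0.3488) = 0.1288.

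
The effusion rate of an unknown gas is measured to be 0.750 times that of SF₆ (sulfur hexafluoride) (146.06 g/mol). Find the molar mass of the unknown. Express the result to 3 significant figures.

260 g/mol

Using Graham's law: rate_X/rate_SF₆ = √(M_SF₆/M_X).
0.750 = √(146.06/M_X)
M_X = 146.06 / 0.750² = 146.06 / 0.5625 = 260 g/mol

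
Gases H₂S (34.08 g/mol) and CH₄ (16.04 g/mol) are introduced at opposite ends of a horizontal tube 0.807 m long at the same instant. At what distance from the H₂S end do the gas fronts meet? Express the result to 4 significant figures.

0.3284 m

The fronts meet when d_H₂S + d_CH₄ = L with d_H₂S/d_CH₄ = √(M_CH₄/M_H₂S) (Graham's law). Here √(M_CH₄/M_H₂S) = √(16.04/34.08) = 0.6860.
With d_H₂S + d_CH₄ = 0.807 m, d_CH₄ = 0.807/(1 + 0.6860) = 0.4786 m.
d_H₂S = 0.807 − 0.4786 = 0.3284 m.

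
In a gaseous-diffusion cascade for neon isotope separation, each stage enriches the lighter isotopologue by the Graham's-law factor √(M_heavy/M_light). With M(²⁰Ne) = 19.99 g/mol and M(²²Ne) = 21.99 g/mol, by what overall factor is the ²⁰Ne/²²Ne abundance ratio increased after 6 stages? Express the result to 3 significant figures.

The single-stage factor is √(M_heavy/M_light), so 6 stages give [√(21.99/19.99)]^6 = (21.99/19.99)^(6/2).
= 1.10005^3 = 1.33.

1.33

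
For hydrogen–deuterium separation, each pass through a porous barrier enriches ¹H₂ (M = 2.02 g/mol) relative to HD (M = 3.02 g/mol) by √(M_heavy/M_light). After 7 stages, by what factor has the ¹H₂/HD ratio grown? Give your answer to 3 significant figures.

4.09

Each stage multiplies the ratio by α = √(3.02/2.02), so after 7 stages the overall factor is α^7 = (3.02/2.02)^(7/2).
= 1.49505^(7/2) = 4.09.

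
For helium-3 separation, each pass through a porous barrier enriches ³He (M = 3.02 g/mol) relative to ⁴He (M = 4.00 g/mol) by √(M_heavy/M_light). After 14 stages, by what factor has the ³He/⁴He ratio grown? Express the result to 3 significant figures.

Overall factor = α^14 with α = √(4.00/3.02), i.e. (4.00/3.02)^(14/2).
= 1.32450^7 = 7.15.

7.15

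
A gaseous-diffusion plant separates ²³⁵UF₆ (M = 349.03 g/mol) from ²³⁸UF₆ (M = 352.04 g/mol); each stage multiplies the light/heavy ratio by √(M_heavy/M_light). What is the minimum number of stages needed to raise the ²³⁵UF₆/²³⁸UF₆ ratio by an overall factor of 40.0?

With α = √(352.04/349.03) per stage, ln α = ½ ln(1.00862) = 0.004293.
Need α^N ≥ 40.0 ⇒ N ≥ ln(40.0) / ln α = 3.689 / 0.004293 = 859.18.
Minimum whole number of stages: N = 860.

860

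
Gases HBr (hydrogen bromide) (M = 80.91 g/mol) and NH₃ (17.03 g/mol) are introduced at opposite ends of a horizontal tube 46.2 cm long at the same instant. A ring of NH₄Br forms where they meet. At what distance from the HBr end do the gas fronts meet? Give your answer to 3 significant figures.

In equal time, each gas travels a distance ∝ its rate ∝ 1/√M, so d_HBr/d_NH₃ = √(M_NH₃/M_HBr) = √(17.03/80.91) = 0.4588.
With d_HBr + d_NH₃ = 46.2 cm, d_NH₃ = 46.2/(1 + 0.4588) = 31.67 cm.
d_HBr = 46.2 − 31.67 = 14.5 cm.

14.5 cm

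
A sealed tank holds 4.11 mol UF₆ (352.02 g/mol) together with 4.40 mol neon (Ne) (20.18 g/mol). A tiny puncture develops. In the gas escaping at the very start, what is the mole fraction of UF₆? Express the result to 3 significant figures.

Effusion rate of each component ∝ n_i/√M_i (partial pressure × 1/√M).
Mole fraction of UF₆ in the effusate = (n_UF₆/√M_UF₆) / (n_UF₆/√M_UF₆ + n_Ne/√M_Ne)
= (4.11/√352.02) / (4.11/√352.02 + 4.40/√20.18) = 0.2191/(0.2191 + 0.9795) = 0.183.

0.183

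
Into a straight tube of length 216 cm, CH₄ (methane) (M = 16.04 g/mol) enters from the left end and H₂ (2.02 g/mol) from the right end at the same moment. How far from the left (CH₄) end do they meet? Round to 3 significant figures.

Graham's law gives d_CH₄/d_H₂ = rate_CH₄/rate_H₂ = √(M_H₂/M_CH₄) = √(2.02/16.04) = 0.3549.
With d_CH₄ + d_H₂ = 216 cm, d_H₂ = 216/(1 + 0.3549) = 159.4 cm.
d_CH₄ = 216 − 159.4 = 56.6 cm.

56.6 cm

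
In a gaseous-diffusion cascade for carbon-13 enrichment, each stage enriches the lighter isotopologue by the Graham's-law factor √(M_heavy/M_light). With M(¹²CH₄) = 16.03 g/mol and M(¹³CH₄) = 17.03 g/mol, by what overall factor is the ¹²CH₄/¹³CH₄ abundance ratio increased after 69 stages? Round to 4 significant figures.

8.067

After 69 stages the ratio has grown by (√(17.03/16.03))^69 = (17.03/16.03)^(69/2).
= 1.06238^(69/2) = 8.067.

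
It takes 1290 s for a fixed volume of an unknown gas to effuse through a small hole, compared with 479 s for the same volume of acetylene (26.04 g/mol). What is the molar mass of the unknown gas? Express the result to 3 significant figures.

Since effusion rate ∝ 1/√M, t_X/t_C₂H₂ = √(M_X/M_C₂H₂).
1290/479 = 2.693 = √(M_X/26.04)
M_X = 26.04 × 2.693² = 26.04 × 7.253 = 189 g/mol

189 g/mol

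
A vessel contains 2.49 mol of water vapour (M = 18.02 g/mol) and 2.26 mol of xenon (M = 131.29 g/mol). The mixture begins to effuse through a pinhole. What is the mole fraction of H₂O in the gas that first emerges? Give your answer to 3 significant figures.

Effusion rate of each component ∝ n_i/√M_i (partial pressure × 1/√M).
x_H₂O(eff) = (n_H₂O/√M_H₂O) / (n_H₂O/√M_H₂O + n_Xe/√M_Xe)
= (2.49/√18.02) / (2.49/√18.02 + 2.26/√131.29) = 0.5866/(0.5866 + 0.1972) = 0.748.

0.748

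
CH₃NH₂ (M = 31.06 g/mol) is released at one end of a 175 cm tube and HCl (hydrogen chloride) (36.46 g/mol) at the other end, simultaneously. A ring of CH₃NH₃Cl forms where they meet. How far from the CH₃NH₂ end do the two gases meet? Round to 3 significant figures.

91.0 cm

The fronts meet when d_CH₃NH₂ + d_HCl = L with d_CH₃NH₂/d_HCl = √(M_HCl/M_CH₃NH₂) (Graham's law). Here √(M_HCl/M_CH₃NH₂) = √(36.46/31.06) = 1.083.
With d_CH₃NH₂ + d_HCl = 175 cm, d_HCl = 175/(1 + 1.083) = 84.00 cm.
d_CH₃NH₂ = 175 − 84.00 = 91.0 cm.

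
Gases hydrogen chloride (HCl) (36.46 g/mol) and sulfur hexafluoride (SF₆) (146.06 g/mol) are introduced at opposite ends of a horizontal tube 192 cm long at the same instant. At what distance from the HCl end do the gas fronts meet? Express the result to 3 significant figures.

128 cm

The fronts meet when d_HCl + d_SF₆ = L with d_HCl/d_SF₆ = √(M_SF₆/M_HCl) (Graham's law). Here √(M_SF₆/M_HCl) = √(146.06/36.46) = 2.002.
With d_HCl + d_SF₆ = 192 cm, d_SF₆ = 192/(1 + 2.002) = 63.97 cm.
d_HCl = 192 − 63.97 = 128 cm.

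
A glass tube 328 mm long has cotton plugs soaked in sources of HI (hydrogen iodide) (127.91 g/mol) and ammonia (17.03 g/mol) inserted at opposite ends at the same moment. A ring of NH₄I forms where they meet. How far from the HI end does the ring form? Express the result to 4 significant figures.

The fronts meet when d_HI + d_NH₃ = L with d_HI/d_NH₃ = √(M_NH₃/M_HI) (Graham's law). Here √(M_NH₃/M_HI) = √(17.03/127.91) = 0.3649.
With d_HI + d_NH₃ = 328 mm, d_NH₃ = 328/(1 + 0.3649) = 240.3 mm.
d_HI = 328 − 240.3 = 87.69 mm.

87.69 mm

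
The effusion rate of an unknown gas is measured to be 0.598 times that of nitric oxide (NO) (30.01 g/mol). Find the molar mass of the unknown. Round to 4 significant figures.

By Graham's law, rate_X/rate_NO = √(M_NO/M_X).
0.598 = √(30.01/M_X)
M_X = 30.01 / 0.598² = 30.01 / 0.3576 = 83.92 g/mol

83.92 g/mol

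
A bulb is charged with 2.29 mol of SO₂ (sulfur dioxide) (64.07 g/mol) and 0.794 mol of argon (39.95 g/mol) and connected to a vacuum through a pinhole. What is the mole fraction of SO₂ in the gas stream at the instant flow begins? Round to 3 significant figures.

0.695

Effusion rate of each component ∝ n_i/√M_i (partial pressure × 1/√M).
So x_SO₂ in the escaping gas = (n_SO₂/√M_SO₂) / Σ(n_i/√M_i)
= (2.29/√64.07) / (2.29/√64.07 + 0.794/√39.95) = 0.2861/(0.2861 + 0.1256) = 0.695.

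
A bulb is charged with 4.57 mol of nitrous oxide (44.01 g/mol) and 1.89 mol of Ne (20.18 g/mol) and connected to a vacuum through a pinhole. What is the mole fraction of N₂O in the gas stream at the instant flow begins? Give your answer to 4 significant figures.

Rate_i ∝ x_i/√M_i (Graham's law weighted by mole fraction), so the effusate composition follows n_i/√M_i.
So x_N₂O in the escaping gas = (n_N₂O/√M_N₂O) / Σ(n_i/√M_i)
= (4.57/√44.01) / (4.57/√44.01 + 1.89/√20.18) = 0.6889/(0.6889 + 0.4207) = 0.6208.

0.6208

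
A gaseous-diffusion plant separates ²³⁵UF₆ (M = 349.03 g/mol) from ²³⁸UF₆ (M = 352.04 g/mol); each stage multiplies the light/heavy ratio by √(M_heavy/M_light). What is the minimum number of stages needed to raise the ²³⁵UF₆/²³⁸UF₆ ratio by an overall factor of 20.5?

704

Single-stage factor α = √(352.04/349.03), so ln α = ½ ln(1.00862) = 0.004293.
Need α^N ≥ 20.5 ⇒ N ≥ ln(20.5) / ln α = 3.020 / 0.004293 = 703.49.
Rounding up, N = 704 stages.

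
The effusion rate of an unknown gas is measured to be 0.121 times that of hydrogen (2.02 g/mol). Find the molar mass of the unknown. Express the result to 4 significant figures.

Since effusion rate ∝ 1/√M, rate_X/rate_H₂ = √(M_H₂/M_X).
0.121 = √(2.02/M_X)
M_X = 2.02 / 0.121² = 2.02 / 0.01464 = 138.0 g/mol

138.0 g/mol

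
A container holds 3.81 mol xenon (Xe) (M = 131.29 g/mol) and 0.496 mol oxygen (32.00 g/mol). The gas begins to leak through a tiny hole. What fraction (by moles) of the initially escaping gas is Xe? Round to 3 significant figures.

0.791

The effusion rate of species i is ∝ p_i/√M_i ∝ n_i/√M_i.
Mole fraction of Xe in the effusate = (n_Xe/√M_Xe) / (n_Xe/√M_Xe + n_O₂/√M_O₂)
= (3.81/√131.29) / (3.81/√131.29 + 0.496/√32.00) = 0.3325/(0.3325 + 0.08768) = 0.791.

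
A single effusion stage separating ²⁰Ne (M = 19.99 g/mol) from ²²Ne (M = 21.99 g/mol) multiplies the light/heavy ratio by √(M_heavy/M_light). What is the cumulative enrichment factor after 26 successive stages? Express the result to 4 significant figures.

3.454

After 26 stages the ratio has grown by (√(21.99/19.99))^26 = (21.99/19.99)^(26/2).
= 1.10005^13 = 3.454.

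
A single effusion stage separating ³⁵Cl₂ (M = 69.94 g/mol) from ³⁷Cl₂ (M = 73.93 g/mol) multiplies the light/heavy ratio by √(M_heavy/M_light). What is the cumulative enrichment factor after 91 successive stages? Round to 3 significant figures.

The single-stage factor is √(M_heavy/M_light), so 91 stages give [√(73.93/69.94)]^91 = (73.93/69.94)^(91/2).
= 1.05705^(91/2) = 12.5.

12.5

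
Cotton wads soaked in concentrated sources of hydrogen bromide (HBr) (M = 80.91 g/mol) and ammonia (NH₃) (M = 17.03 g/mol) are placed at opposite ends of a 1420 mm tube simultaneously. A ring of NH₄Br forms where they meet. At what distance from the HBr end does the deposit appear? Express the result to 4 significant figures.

446.6 mm

Distances travelled in equal time are proportional to diffusion rates, so d_HBr/d_NH₃ = √(M_NH₃/M_HBr) = √(17.03/80.91) = 0.4588.
With d_HBr + d_NH₃ = 1420 mm, d_NH₃ = 1420/(1 + 0.4588) = 973.4 mm.
d_HBr = 1420 − 973.4 = 446.6 mm.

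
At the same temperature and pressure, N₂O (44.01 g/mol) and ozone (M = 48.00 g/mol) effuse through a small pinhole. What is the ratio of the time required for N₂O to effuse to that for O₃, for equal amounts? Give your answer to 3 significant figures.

0.958

Using Graham's law: t_N₂O/t_O₃ = √(M_N₂O/M_O₃) = √(44.01/48.00) = √0.9169 = 0.958.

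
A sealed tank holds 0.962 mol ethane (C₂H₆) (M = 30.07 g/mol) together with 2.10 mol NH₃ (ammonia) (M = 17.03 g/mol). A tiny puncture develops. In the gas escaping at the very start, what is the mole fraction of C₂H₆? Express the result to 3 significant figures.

Effusion rate of each component ∝ n_i/√M_i (partial pressure × 1/√M).
x_C₂H₆(eff) = (n_C₂H₆/√M_C₂H₆) / (n_C₂H₆/√M_C₂H₆ + n_NH₃/√M_NH₃)
= (0.962/√30.07) / (0.962/√30.07 + 2.10/√17.03) = 0.1754/(0.1754 + 0.5089) = 0.256.

0.256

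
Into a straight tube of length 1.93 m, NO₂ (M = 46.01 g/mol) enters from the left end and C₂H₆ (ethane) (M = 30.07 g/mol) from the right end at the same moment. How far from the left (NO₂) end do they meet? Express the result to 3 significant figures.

0.863 m

Distances travelled in equal time are proportional to diffusion rates, so d_NO₂/d_C₂H₆ = √(M_C₂H₆/M_NO₂) = √(30.07/46.01) = 0.8084.
With d_NO₂ + d_C₂H₆ = 1.93 m, d_C₂H₆ = 1.93/(1 + 0.8084) = 1.067 m.
d_NO₂ = 1.93 − 1.067 = 0.863 m.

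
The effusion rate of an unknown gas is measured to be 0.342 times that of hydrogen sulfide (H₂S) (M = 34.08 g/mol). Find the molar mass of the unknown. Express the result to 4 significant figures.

Using Graham's law: rate_X/rate_H₂S = √(M_H₂S/M_X).
0.342 = √(34.08/M_X)
M_X = 34.08 / 0.342² = 34.08 / 0.1170 = 291.4 g/mol

291.4 g/mol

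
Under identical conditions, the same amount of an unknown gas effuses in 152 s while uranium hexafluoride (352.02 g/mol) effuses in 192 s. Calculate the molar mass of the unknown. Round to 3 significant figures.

Graham's law gives t_X/t_UF₆ = √(M_X/M_UF₆).
152/192 = 0.7917 = √(M_X/352.02)
M_X = 352.02 × 0.7917² = 352.02 × 0.6267 = 221 g/mol

221 g/mol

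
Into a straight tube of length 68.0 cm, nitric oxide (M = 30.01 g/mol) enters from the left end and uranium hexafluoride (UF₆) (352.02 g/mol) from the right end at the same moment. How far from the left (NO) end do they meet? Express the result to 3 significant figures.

52.6 cm

Graham's law gives d_NO/d_UF₆ = rate_NO/rate_UF₆ = √(M_UF₆/M_NO) = √(352.02/30.01) = 3.425.
With d_NO + d_UF₆ = 68.0 cm, d_UF₆ = 68.0/(1 + 3.425) = 15.37 cm.
d_NO = 68.0 − 15.37 = 52.6 cm.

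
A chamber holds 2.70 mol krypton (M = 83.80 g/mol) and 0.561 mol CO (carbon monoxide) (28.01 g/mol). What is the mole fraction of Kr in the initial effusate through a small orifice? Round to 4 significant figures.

0.7356

Effusion rate of each component ∝ n_i/√M_i (partial pressure × 1/√M).
So x_Kr in the escaping gas = (n_Kr/√M_Kr) / Σ(n_i/√M_i)
= (2.70/√83.80) / (2.70/√83.80 + 0.561/√28.01) = 0.2949/(0.2949 + 0.1060) = 0.7356.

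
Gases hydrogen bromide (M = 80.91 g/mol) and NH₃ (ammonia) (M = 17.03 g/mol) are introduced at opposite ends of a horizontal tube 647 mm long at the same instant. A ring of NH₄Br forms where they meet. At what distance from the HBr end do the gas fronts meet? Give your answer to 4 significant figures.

203.5 mm

In equal time, each gas travels a distance ∝ its rate ∝ 1/√M, so d_HBr/d_NH₃ = √(M_NH₃/M_HBr) = √(17.03/80.91) = 0.4588.
With d_HBr + d_NH₃ = 647 mm, d_NH₃ = 647/(1 + 0.4588) = 443.5 mm.
d_HBr = 647 − 443.5 = 203.5 mm.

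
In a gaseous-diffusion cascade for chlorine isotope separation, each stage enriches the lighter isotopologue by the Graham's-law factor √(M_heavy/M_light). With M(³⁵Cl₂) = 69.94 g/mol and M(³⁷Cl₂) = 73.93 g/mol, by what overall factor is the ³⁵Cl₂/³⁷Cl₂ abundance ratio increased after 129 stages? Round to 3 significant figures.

Overall factor = α^129 with α = √(73.93/69.94), i.e. (73.93/69.94)^(129/2).
= 1.05705^(129/2) = 35.8.

35.8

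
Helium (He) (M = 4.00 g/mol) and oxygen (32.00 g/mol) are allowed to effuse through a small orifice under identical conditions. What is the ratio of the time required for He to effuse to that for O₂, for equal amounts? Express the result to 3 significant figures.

0.354

Graham's law gives t_He/t_O₂ = √(M_He/M_O₂) = √(4.00/32.00) = √0.1250 = 0.354.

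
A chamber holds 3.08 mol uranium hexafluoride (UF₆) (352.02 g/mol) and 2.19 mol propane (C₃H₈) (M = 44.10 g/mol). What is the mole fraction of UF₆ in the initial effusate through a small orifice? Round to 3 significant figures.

0.332

Each component's effusion rate ∝ (its partial pressure)·(1/√M) ∝ n_i/√M_i.
x_UF₆(eff) = (n_UF₆/√M_UF₆) / (n_UF₆/√M_UF₆ + n_C₃H₈/√M_C₃H₈)
= (3.08/√352.02) / (3.08/√352.02 + 2.19/√44.10) = 0.1642/(0.1642 + 0.3298) = 0.332.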